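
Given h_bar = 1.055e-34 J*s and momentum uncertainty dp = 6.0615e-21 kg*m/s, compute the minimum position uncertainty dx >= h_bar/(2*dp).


dx = h_bar / (2 * dp)
= 1.055e-34 / (2 * 6.0615e-21)
= 1.055e-34 / 1.2123e-20
= 8.7025e-15 m

8.7025e-15


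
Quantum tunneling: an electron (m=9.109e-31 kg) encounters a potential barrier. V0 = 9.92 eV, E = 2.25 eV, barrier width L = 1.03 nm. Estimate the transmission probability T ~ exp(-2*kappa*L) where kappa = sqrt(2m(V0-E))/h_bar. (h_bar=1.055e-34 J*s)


V0 - E = 7.67 eV = 1.2287e-18 J
kappa = sqrt(2 * m * (V0-E)) / h_bar
= sqrt(2 * 9.109e-31 * 1.2287e-18) / 1.055e-34
= 1.4182e+10 /m
2*kappa*L = 2 * 1.4182e+10 * 1.03e-9
= 29.2142
T = exp(-29.2142) = 2.053207e-13

2.053207e-13


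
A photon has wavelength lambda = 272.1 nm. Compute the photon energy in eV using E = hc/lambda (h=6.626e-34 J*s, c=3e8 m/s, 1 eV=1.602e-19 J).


E = hc / lambda
= (6.626e-34)(3e8) / (272.1e-9)
= 1.9878e-25 / 2.7210e-07
= 7.3054e-19 J
Converting to eV: 7.3054e-19 / 1.602e-19
= 4.5602 eV

4.5602


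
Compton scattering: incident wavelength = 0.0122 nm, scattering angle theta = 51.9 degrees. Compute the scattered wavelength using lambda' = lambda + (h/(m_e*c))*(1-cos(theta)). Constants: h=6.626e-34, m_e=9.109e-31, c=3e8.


Compton wavelength: h/(m_e*c) = 2.4247e-12 m
d_lambda = 2.4247e-12 * (1 - cos(51.9 deg))
= 2.4247e-12 * 0.382964
= 9.2858e-13 m = 0.000929 nm
lambda' = 0.0122 + 0.000929
= 0.013129 nm

0.013129


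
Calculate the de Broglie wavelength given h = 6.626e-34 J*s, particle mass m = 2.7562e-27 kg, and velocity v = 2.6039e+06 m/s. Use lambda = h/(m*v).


lambda = h / (m * v)
= 6.626e-34 / (2.7562e-27 * 2.6039e+06)
= 6.626e-34 / 7.1769e-21
= 9.2324e-14 m

9.2324e-14


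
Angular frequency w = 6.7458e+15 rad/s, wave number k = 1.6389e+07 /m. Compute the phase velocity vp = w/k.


vp = w / k
= 6.7458e+15 / 1.6389e+07
= 4.1161e+08 m/s

4.1161e+08


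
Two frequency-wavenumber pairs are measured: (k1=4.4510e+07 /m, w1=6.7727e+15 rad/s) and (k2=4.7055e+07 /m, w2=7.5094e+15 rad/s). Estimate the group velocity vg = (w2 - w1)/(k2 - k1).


vg = (w2 - w1) / (k2 - k1)
= (7.5094e+15 - 6.7727e+15) / (4.7055e+07 - 4.4510e+07)
= 7.3670e+14 / 2.5450e+06
= 2.8947e+08 m/s

2.8947e+08


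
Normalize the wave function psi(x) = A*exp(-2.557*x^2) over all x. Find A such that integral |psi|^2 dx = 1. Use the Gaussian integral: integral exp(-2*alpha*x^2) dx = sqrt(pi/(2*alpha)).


integral |psi|^2 dx = A^2 * sqrt(pi/(2*alpha)) = 1
A^2 = sqrt(2*alpha/pi)
= sqrt(2 * 2.557 / pi)
= 1.275867
A = sqrt(1.275867)
= 1.1295

1.1295


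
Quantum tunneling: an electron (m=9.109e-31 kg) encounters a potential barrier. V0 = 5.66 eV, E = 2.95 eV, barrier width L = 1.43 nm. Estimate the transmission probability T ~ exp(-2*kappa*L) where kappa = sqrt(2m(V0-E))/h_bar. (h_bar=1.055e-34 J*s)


V0 - E = 2.71 eV = 4.3414e-19 J
kappa = sqrt(2 * m * (V0-E)) / h_bar
= sqrt(2 * 9.109e-31 * 4.3414e-19) / 1.055e-34
= 8.4297e+09 /m
2*kappa*L = 2 * 8.4297e+09 * 1.43e-9
= 24.109
T = exp(-24.109) = 3.385160e-11

3.385160e-11


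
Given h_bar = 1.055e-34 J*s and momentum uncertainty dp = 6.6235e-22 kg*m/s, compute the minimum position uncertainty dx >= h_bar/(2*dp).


dx = h_bar / (2 * dp)
= 1.055e-34 / (2 * 6.6235e-22)
= 1.055e-34 / 1.3247e-21
= 7.9641e-14 m

7.9641e-14


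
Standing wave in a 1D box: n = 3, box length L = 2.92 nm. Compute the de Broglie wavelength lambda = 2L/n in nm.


lambda = 2L / n
= 2 * 2.92 / 3
= 5.84 / 3
= 1.9467 nm

1.9467


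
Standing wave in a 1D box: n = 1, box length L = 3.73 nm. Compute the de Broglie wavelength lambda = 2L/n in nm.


lambda = 2L / n
= 2 * 3.73 / 1
= 7.46 / 1
= 7.46 nm

7.46


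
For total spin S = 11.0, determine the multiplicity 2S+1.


Spin multiplicity = 2S + 1
= 2 * 11.0 + 1
= 22.0 + 1
= 23

23


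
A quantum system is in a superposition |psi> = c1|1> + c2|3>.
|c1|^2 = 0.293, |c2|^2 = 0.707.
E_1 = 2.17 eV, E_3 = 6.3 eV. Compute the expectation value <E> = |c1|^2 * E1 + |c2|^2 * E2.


<E> = |c1|^2 * E1 + |c2|^2 * E2
= 0.293 * 2.17 + 0.707 * 6.3
= 0.6358 + 4.4541
= 5.0899 eV

5.0899


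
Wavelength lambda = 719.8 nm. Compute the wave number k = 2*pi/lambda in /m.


k = 2 * pi / lambda
= 6.2832 / (719.8e-9)
= 6.2832 / 7.1980e-07
= 8.7291e+06 /m

8.7291e+06


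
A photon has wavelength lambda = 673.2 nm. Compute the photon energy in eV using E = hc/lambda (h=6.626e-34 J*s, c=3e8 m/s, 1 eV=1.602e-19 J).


E = hc / lambda
= (6.626e-34)(3e8) / (673.2e-9)
= 1.9878e-25 / 6.7320e-07
= 2.9528e-19 J
Converting to eV: 2.9528e-19 / 1.602e-19
= 1.8432 eV

1.8432


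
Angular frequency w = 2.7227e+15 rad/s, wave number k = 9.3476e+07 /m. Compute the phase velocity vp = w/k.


vp = w / k
= 2.7227e+15 / 9.3476e+07
= 2.9127e+07 m/s

2.9127e+07


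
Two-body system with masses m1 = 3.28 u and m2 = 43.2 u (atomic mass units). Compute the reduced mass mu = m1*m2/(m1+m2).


mu = m1 * m2 / (m1 + m2)
= 3.28 * 43.2 / (3.28 + 43.2)
= 141.696 / 46.48
= 3.0485 u

3.0485


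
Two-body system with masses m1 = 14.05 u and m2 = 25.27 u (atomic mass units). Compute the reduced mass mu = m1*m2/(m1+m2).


mu = m1 * m2 / (m1 + m2)
= 14.05 * 25.27 / (14.05 + 25.27)
= 355.0435 / 39.32
= 9.0296 u

9.0296


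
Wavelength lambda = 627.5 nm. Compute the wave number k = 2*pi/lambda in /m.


k = 2 * pi / lambda
= 6.2832 / (627.5e-9)
= 6.2832 / 6.2750e-07
= 1.0013e+07 /m

1.0013e+07


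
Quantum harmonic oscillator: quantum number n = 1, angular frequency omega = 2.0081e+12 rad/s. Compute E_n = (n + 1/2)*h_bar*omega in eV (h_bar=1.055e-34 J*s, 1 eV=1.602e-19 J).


E = (n + 1/2) * h_bar * omega
= (1 + 0.5) * 1.055e-34 * 2.0081e+12
= 1.5 * 2.1185e-22
= 3.1778e-22 J
= 0.002 eV

0.002


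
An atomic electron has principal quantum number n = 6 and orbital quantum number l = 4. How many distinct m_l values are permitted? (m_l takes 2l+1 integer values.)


m_l ranges from -l to +l in integer steps
So m_l goes from -4 to +4
Count = 2l + 1 = 2*4 + 1
= 9

9


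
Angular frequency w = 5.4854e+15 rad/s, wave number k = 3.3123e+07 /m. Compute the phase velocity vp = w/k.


vp = w / k
= 5.4854e+15 / 3.3123e+07
= 1.6561e+08 m/s

1.6561e+08


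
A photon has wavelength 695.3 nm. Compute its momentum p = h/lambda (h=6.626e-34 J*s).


p = h / lambda
= 6.626e-34 / (695.3e-9)
= 6.626e-34 / 6.9530e-07
= 9.5297e-28 kg*m/s

9.5297e-28


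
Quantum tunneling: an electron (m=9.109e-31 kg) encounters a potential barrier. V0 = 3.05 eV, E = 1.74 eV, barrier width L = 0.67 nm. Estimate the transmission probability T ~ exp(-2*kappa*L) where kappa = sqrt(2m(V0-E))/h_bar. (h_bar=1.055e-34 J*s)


V0 - E = 1.31 eV = 2.0986e-19 J
kappa = sqrt(2 * m * (V0-E)) / h_bar
= sqrt(2 * 9.109e-31 * 2.0986e-19) / 1.055e-34
= 5.8609e+09 /m
2*kappa*L = 2 * 5.8609e+09 * 0.67e-9
= 7.8536
T = exp(-7.8536) = 3.883457e-04

3.883457e-04


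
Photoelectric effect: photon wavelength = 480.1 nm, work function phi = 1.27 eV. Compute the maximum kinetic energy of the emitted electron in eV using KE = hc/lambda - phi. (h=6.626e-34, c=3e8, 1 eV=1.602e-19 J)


E_photon = hc / lambda
= (6.626e-34)(3e8) / (480.1e-9)
= 4.1404e-19 J
= 2.5845 eV
KE = E_photon - phi
= 2.5845 - 1.27
= 1.3145 eV

1.3145


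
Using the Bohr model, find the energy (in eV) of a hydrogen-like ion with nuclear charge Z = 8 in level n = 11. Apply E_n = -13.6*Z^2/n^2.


E_n = -13.6 * Z^2 / n^2
= -13.6 * 8^2 / 11^2
= -13.6 * 64 / 121
= -7.1934 eV

-7.1934


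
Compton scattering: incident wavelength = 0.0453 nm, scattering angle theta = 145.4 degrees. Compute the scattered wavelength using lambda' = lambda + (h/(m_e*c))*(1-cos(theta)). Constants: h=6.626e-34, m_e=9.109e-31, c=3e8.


Compton wavelength: h/(m_e*c) = 2.4247e-12 m
d_lambda = 2.4247e-12 * (1 - cos(145.4 deg))
= 2.4247e-12 * 1.823136
= 4.4206e-12 m = 0.004421 nm
lambda' = 0.0453 + 0.004421
= 0.049721 nm

0.049721


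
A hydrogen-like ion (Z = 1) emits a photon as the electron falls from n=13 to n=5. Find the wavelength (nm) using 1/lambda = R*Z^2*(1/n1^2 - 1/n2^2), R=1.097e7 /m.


1/lambda = R * Z^2 * (1/n1^2 - 1/n2^2)
= 1.097e7 * 1^2 * (1/5^2 - 1/13^2)
= 1.097e7 * 1 * (0.04 - 0.005917)
= 3.7389e+05 /m
lambda = 1 / 3.7389e+05
= 2674.5923 nm

2674.5923


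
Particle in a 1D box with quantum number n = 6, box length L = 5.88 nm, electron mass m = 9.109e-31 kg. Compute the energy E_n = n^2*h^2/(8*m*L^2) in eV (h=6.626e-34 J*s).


E = n^2 * h^2 / (8 * m * L^2)
= 6^2 * (6.626e-34)^2 / (8 * 9.109e-31 * (5.88e-9)^2)
= 36 * 4.3904e-67 / (8 * 9.109e-31 * 3.4574e-17)
= 6.2732e-20 J
= 0.3916 eV

0.3916


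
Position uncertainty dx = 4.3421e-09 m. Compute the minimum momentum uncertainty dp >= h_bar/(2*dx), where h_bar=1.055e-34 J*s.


dp = h_bar / (2 * dx)
= 1.055e-34 / (2 * 4.3421e-09)
= 1.055e-34 / 8.6842e-09
= 1.2148e-26 kg*m/s

1.2148e-26


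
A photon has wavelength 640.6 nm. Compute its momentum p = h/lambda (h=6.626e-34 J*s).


p = h / lambda
= 6.626e-34 / (640.6e-9)
= 6.626e-34 / 6.4060e-07
= 1.0343e-27 kg*m/s

1.0343e-27


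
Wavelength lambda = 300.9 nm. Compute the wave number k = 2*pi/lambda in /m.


k = 2 * pi / lambda
= 6.2832 / (300.9e-9)
= 6.2832 / 3.0090e-07
= 2.0881e+07 /m

2.0881e+07


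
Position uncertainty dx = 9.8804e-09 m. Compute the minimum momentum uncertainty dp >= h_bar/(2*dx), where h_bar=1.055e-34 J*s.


dp = h_bar / (2 * dx)
= 1.055e-34 / (2 * 9.8804e-09)
= 1.055e-34 / 1.9761e-08
= 5.3389e-27 kg*m/s

5.3389e-27


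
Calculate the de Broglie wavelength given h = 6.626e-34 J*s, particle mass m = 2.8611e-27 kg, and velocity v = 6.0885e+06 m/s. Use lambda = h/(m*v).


lambda = h / (m * v)
= 6.626e-34 / (2.8611e-27 * 6.0885e+06)
= 6.626e-34 / 1.7420e-20
= 3.8037e-14 m

3.8037e-14


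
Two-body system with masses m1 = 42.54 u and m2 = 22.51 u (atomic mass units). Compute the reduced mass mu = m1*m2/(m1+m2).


mu = m1 * m2 / (m1 + m2)
= 42.54 * 22.51 / (42.54 + 22.51)
= 957.5754 / 65.05
= 14.7206 u

14.7206


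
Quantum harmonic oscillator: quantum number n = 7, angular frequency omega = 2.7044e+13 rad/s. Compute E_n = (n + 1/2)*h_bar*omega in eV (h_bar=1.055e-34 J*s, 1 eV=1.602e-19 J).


E = (n + 1/2) * h_bar * omega
= (7 + 0.5) * 1.055e-34 * 2.7044e+13
= 7.5 * 2.8531e-21
= 2.1399e-20 J
= 0.1336 eV

0.1336


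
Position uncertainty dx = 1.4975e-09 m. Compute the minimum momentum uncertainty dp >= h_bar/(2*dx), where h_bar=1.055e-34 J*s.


dp = h_bar / (2 * dx)
= 1.055e-34 / (2 * 1.4975e-09)
= 1.055e-34 / 2.9950e-09
= 3.5225e-26 kg*m/s

3.5225e-26


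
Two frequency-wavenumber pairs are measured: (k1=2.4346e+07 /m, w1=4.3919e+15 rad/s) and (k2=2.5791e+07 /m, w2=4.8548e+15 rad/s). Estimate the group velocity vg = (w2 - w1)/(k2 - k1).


vg = (w2 - w1) / (k2 - k1)
= (4.8548e+15 - 4.3919e+15) / (2.5791e+07 - 2.4346e+07)
= 4.6290e+14 / 1.4450e+06
= 3.2035e+08 m/s

3.2035e+08


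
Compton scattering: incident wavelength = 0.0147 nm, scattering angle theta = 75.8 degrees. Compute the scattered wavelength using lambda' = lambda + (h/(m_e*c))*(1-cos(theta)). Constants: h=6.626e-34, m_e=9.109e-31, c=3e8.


Compton wavelength: h/(m_e*c) = 2.4247e-12 m
d_lambda = 2.4247e-12 * (1 - cos(75.8 deg))
= 2.4247e-12 * 0.754693
= 1.8299e-12 m = 0.00183 nm
lambda' = 0.0147 + 0.00183
= 0.01653 nm

0.01653


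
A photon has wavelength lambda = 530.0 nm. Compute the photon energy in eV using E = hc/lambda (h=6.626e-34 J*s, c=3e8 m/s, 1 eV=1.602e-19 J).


E = hc / lambda
= (6.626e-34)(3e8) / (530.0e-9)
= 1.9878e-25 / 5.3000e-07
= 3.7506e-19 J
Converting to eV: 3.7506e-19 / 1.602e-19
= 2.3412 eV

2.3412


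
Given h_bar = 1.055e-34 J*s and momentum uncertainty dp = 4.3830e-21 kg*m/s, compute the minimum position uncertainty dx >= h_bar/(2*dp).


dx = h_bar / (2 * dp)
= 1.055e-34 / (2 * 4.3830e-21)
= 1.055e-34 / 8.7660e-21
= 1.2035e-14 m

1.2035e-14


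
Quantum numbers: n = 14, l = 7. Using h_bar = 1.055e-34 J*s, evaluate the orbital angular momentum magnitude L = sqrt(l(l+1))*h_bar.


L = sqrt(l*(l+1)) * h_bar
= sqrt(7 * 8) * 1.055e-34
= sqrt(56) * 1.055e-34
= 7.4833 * 1.055e-34
= 7.8949e-34 J*s

7.8949e-34


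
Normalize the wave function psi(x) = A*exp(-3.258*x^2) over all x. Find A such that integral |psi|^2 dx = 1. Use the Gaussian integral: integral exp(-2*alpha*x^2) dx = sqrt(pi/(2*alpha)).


integral |psi|^2 dx = A^2 * sqrt(pi/(2*alpha)) = 1
A^2 = sqrt(2*alpha/pi)
= sqrt(2 * 3.258 / pi)
= 1.440176
A = sqrt(1.440176)
= 1.2001

1.2001


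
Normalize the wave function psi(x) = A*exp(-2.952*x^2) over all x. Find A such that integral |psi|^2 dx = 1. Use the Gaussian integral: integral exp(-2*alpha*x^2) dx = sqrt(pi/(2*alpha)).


integral |psi|^2 dx = A^2 * sqrt(pi/(2*alpha)) = 1
A^2 = sqrt(2*alpha/pi)
= sqrt(2 * 2.952 / pi)
= 1.370876
A = sqrt(1.370876)
= 1.1708

1.1708


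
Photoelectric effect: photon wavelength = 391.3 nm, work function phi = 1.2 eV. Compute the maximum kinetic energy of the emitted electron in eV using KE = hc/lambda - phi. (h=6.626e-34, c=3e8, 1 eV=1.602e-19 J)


E_photon = hc / lambda
= (6.626e-34)(3e8) / (391.3e-9)
= 5.0800e-19 J
= 3.171 eV
KE = E_photon - phi
= 3.171 - 1.2
= 1.971 eV

1.971


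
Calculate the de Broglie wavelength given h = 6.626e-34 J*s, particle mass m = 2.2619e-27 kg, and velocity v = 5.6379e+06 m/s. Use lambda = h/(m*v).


lambda = h / (m * v)
= 6.626e-34 / (2.2619e-27 * 5.6379e+06)
= 6.626e-34 / 1.2752e-20
= 5.1959e-14 m

5.1959e-14


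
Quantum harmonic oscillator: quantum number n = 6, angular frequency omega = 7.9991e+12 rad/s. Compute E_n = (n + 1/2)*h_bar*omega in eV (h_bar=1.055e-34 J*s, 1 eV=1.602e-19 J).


E = (n + 1/2) * h_bar * omega
= (6 + 0.5) * 1.055e-34 * 7.9991e+12
= 6.5 * 8.4391e-22
= 5.4854e-21 J
= 0.0342 eV

0.0342


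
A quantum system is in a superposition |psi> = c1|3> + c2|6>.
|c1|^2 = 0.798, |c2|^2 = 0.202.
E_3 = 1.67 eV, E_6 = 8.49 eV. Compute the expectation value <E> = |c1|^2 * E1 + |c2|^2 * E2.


<E> = |c1|^2 * E1 + |c2|^2 * E2
= 0.798 * 1.67 + 0.202 * 8.49
= 1.3327 + 1.715
= 3.0476 eV

3.0476


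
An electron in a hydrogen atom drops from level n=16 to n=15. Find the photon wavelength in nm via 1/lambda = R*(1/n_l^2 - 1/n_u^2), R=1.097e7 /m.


1/lambda = R * (1/n_l^2 - 1/n_u^2)
= 1.097e7 * (1/15^2 - 1/16^2)
= 1.097e7 * (0.004444 - 0.003906)
= 1.097e7 * 0.000538
= 5.9040e+03 /m
lambda = 1 / 5.9040e+03 = 169376.893 nm

169376.893


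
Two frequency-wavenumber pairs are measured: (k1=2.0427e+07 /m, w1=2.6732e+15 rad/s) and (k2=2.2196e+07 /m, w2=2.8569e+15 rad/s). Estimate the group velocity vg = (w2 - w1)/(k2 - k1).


vg = (w2 - w1) / (k2 - k1)
= (2.8569e+15 - 2.6732e+15) / (2.2196e+07 - 2.0427e+07)
= 1.8370e+14 / 1.7690e+06
= 1.0384e+08 m/s

1.0384e+08


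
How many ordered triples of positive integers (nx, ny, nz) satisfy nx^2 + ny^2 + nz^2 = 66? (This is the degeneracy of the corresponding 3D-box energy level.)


Enumerate all (nx, ny, nz) with nx^2 + ny^2 + nz^2 = 66:
(1,1,8)
(1,4,7)
(1,7,4)
(1,8,1)
(4,1,7)
(4,5,5)
(4,7,1)
(5,4,5)
(5,5,4)
(7,1,4)
(7,4,1)
(8,1,1)
Total degeneracy = 12

12


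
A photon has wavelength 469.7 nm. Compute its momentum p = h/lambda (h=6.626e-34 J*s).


p = h / lambda
= 6.626e-34 / (469.7e-9)
= 6.626e-34 / 4.6970e-07
= 1.4107e-27 kg*m/s

1.4107e-27


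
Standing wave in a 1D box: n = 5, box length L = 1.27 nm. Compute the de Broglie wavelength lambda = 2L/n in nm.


lambda = 2L / n
= 2 * 1.27 / 5
= 2.54 / 5
= 0.508 nm

0.508


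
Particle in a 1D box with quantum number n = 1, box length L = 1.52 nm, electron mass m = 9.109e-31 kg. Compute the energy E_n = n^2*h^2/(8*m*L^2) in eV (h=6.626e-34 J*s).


E = n^2 * h^2 / (8 * m * L^2)
= 1^2 * (6.626e-34)^2 / (8 * 9.109e-31 * (1.52e-9)^2)
= 1 * 4.3904e-67 / (8 * 9.109e-31 * 2.3104e-18)
= 2.6077e-20 J
= 0.1628 eV

0.1628


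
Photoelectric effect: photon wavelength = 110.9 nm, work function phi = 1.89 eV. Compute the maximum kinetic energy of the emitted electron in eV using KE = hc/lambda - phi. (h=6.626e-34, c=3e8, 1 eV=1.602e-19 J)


E_photon = hc / lambda
= (6.626e-34)(3e8) / (110.9e-9)
= 1.7924e-18 J
= 11.1887 eV
KE = E_photon - phi
= 11.1887 - 1.89
= 9.2987 eV

9.2987


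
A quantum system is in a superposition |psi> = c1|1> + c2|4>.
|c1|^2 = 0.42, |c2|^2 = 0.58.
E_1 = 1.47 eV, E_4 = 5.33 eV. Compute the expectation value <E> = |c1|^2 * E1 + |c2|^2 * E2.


<E> = |c1|^2 * E1 + |c2|^2 * E2
= 0.42 * 1.47 + 0.58 * 5.33
= 0.6174 + 3.0914
= 3.7088 eV

3.7088


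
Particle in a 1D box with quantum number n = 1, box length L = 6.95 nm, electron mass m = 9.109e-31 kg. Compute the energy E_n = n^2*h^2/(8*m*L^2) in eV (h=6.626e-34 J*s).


E = n^2 * h^2 / (8 * m * L^2)
= 1^2 * (6.626e-34)^2 / (8 * 9.109e-31 * (6.95e-9)^2)
= 1 * 4.3904e-67 / (8 * 9.109e-31 * 4.8303e-17)
= 1.2473e-21 J
= 0.0078 eV

0.0078


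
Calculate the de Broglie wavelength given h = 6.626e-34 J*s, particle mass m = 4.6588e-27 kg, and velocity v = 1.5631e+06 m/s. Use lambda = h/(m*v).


lambda = h / (m * v)
= 6.626e-34 / (4.6588e-27 * 1.5631e+06)
= 6.626e-34 / 7.2822e-21
= 9.0989e-14 m

9.0989e-14


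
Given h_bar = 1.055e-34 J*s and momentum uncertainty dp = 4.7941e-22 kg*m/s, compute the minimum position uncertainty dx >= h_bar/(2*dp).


dx = h_bar / (2 * dp)
= 1.055e-34 / (2 * 4.7941e-22)
= 1.055e-34 / 9.5882e-22
= 1.1003e-13 m

1.1003e-13


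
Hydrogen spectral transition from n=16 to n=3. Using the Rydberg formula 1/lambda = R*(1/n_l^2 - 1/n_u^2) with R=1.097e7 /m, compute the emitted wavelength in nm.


1/lambda = R * (1/n_l^2 - 1/n_u^2)
= 1.097e7 * (1/3^2 - 1/16^2)
= 1.097e7 * (0.111111 - 0.003906)
= 1.097e7 * 0.107205
= 1.1760e+06 /m
lambda = 1 / 1.1760e+06 = 850.3131 nm

850.3131


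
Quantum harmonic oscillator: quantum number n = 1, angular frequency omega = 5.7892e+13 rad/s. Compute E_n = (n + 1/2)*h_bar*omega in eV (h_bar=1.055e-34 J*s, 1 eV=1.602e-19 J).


E = (n + 1/2) * h_bar * omega
= (1 + 0.5) * 1.055e-34 * 5.7892e+13
= 1.5 * 6.1076e-21
= 9.1614e-21 J
= 0.0572 eV

0.0572


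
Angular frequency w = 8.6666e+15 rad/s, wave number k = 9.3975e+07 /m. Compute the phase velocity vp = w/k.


vp = w / k
= 8.6666e+15 / 9.3975e+07
= 9.2222e+07 m/s

9.2222e+07


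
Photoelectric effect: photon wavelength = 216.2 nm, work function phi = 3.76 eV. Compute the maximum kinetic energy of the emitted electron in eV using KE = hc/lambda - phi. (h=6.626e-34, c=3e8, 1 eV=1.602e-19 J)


E_photon = hc / lambda
= (6.626e-34)(3e8) / (216.2e-9)
= 9.1943e-19 J
= 5.7392 eV
KE = E_photon - phi
= 5.7392 - 3.76
= 1.9792 eV

1.9792


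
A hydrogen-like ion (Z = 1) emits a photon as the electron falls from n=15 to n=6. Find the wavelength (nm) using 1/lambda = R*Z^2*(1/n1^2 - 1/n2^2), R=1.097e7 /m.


1/lambda = R * Z^2 * (1/n1^2 - 1/n2^2)
= 1.097e7 * 1^2 * (1/6^2 - 1/15^2)
= 1.097e7 * 1 * (0.027778 - 0.004444)
= 2.5597e+05 /m
lambda = 1 / 2.5597e+05
= 3906.7587 nm

3906.7587


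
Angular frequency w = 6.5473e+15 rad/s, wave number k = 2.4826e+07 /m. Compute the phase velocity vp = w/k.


vp = w / k
= 6.5473e+15 / 2.4826e+07
= 2.6373e+08 m/s

2.6373e+08


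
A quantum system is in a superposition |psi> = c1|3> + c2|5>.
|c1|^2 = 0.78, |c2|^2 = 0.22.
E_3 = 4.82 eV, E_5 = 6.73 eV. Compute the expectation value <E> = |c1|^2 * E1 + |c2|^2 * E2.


<E> = |c1|^2 * E1 + |c2|^2 * E2
= 0.78 * 4.82 + 0.22 * 6.73
= 3.7596 + 1.4806
= 5.2402 eV

5.2402


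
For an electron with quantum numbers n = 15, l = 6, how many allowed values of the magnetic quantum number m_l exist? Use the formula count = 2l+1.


m_l ranges from -l to +l in integer steps
So m_l goes from -6 to +6
Count = 2l + 1 = 2*6 + 1
= 13

13


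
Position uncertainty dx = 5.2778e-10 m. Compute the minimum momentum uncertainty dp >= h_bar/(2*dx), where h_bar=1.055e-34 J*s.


dp = h_bar / (2 * dx)
= 1.055e-34 / (2 * 5.2778e-10)
= 1.055e-34 / 1.0556e-09
= 9.9947e-26 kg*m/s

9.9947e-26


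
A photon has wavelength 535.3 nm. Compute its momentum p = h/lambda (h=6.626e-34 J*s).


p = h / lambda
= 6.626e-34 / (535.3e-9)
= 6.626e-34 / 5.3530e-07
= 1.2378e-27 kg*m/s

1.2378e-27


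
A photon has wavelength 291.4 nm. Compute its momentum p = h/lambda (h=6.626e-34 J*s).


p = h / lambda
= 6.626e-34 / (291.4e-9)
= 6.626e-34 / 2.9140e-07
= 2.2739e-27 kg*m/s

2.2739e-27


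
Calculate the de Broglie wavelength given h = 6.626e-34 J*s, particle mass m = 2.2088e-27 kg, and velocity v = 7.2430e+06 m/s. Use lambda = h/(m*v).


lambda = h / (m * v)
= 6.626e-34 / (2.2088e-27 * 7.2430e+06)
= 6.626e-34 / 1.5998e-20
= 4.1417e-14 m

4.1417e-14


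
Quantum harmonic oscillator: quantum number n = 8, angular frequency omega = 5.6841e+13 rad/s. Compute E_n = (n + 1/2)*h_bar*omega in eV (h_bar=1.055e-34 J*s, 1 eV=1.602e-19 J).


E = (n + 1/2) * h_bar * omega
= (8 + 0.5) * 1.055e-34 * 5.6841e+13
= 8.5 * 5.9967e-21
= 5.0972e-20 J
= 0.3182 eV

0.3182


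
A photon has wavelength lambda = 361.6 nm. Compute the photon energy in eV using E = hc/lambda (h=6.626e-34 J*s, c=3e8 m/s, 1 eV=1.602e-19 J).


E = hc / lambda
= (6.626e-34)(3e8) / (361.6e-9)
= 1.9878e-25 / 3.6160e-07
= 5.4972e-19 J
Converting to eV: 5.4972e-19 / 1.602e-19
= 3.4315 eV

3.4315


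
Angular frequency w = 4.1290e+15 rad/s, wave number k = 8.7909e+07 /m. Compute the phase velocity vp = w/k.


vp = w / k
= 4.1290e+15 / 8.7909e+07
= 4.6969e+07 m/s

4.6969e+07


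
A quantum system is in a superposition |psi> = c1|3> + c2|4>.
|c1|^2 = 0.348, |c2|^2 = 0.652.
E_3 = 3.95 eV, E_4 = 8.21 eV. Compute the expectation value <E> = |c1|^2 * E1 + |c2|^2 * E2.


<E> = |c1|^2 * E1 + |c2|^2 * E2
= 0.348 * 3.95 + 0.652 * 8.21
= 1.3746 + 5.3529
= 6.7275 eV

6.7275


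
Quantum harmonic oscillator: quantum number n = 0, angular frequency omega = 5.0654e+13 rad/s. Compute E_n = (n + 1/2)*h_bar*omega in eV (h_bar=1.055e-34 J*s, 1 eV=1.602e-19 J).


E = (n + 1/2) * h_bar * omega
= (0 + 0.5) * 1.055e-34 * 5.0654e+13
= 0.5 * 5.3440e-21
= 2.6720e-21 J
= 0.0167 eV

0.0167


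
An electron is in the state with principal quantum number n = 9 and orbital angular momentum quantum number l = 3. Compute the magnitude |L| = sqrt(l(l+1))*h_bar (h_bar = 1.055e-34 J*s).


L = sqrt(l*(l+1)) * h_bar
= sqrt(3 * 4) * 1.055e-34
= sqrt(12) * 1.055e-34
= 3.4641 * 1.055e-34
= 3.6546e-34 J*s

3.6546e-34


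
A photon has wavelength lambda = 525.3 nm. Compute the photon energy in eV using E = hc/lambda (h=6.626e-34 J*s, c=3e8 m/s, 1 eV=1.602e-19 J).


E = hc / lambda
= (6.626e-34)(3e8) / (525.3e-9)
= 1.9878e-25 / 5.2530e-07
= 3.7841e-19 J
Converting to eV: 3.7841e-19 / 1.602e-19
= 2.3621 eV

2.3621


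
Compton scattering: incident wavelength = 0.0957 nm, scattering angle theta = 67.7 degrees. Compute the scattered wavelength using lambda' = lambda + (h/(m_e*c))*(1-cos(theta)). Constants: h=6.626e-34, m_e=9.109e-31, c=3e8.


Compton wavelength: h/(m_e*c) = 2.4247e-12 m
d_lambda = 2.4247e-12 * (1 - cos(67.7 deg))
= 2.4247e-12 * 0.620544
= 1.5046e-12 m = 0.001505 nm
lambda' = 0.0957 + 0.001505
= 0.097205 nm

0.097205


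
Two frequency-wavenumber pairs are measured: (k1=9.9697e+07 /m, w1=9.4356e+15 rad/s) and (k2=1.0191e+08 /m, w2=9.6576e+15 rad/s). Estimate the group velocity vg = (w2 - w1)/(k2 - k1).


vg = (w2 - w1) / (k2 - k1)
= (9.6576e+15 - 9.4356e+15) / (1.0191e+08 - 9.9697e+07)
= 2.2200e+14 / 2.2130e+06
= 1.0032e+08 m/s

1.0032e+08


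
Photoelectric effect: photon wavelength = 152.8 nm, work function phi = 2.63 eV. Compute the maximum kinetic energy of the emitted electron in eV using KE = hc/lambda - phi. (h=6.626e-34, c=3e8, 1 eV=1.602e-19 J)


E_photon = hc / lambda
= (6.626e-34)(3e8) / (152.8e-9)
= 1.3009e-18 J
= 8.1206 eV
KE = E_photon - phi
= 8.1206 - 2.63
= 5.4906 eV

5.4906


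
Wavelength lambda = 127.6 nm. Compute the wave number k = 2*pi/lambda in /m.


k = 2 * pi / lambda
= 6.2832 / (127.6e-9)
= 6.2832 / 1.2760e-07
= 4.9241e+07 /m

4.9241e+07


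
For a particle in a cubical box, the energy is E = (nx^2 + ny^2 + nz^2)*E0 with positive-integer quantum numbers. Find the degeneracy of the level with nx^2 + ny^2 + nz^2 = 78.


Enumerate all (nx, ny, nz) with nx^2 + ny^2 + nz^2 = 78:
(2,5,7)
(2,7,5)
(5,2,7)
(5,7,2)
(7,2,5)
(7,5,2)
Total degeneracy = 6

6


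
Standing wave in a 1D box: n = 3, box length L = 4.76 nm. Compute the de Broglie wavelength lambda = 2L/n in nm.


lambda = 2L / n
= 2 * 4.76 / 3
= 9.52 / 3
= 3.1733 nm

3.1733


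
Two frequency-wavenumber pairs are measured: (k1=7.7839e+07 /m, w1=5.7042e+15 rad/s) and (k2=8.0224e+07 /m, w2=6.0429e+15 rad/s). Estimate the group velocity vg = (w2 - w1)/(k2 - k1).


vg = (w2 - w1) / (k2 - k1)
= (6.0429e+15 - 5.7042e+15) / (8.0224e+07 - 7.7839e+07)
= 3.3870e+14 / 2.3850e+06
= 1.4201e+08 m/s

1.4201e+08


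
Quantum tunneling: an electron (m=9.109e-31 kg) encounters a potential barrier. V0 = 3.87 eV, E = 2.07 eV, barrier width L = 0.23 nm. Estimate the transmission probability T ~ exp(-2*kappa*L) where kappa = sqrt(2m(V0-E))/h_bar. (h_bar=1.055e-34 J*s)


V0 - E = 1.8 eV = 2.8836e-19 J
kappa = sqrt(2 * m * (V0-E)) / h_bar
= sqrt(2 * 9.109e-31 * 2.8836e-19) / 1.055e-34
= 6.8701e+09 /m
2*kappa*L = 2 * 6.8701e+09 * 0.23e-9
= 3.1603
T = exp(-3.1603) = 4.241458e-02

4.241458e-02


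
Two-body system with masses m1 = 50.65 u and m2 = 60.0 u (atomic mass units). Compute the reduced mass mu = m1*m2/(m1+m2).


mu = m1 * m2 / (m1 + m2)
= 50.65 * 60.0 / (50.65 + 60.0)
= 3039.0 / 110.65
= 27.465 u

27.465


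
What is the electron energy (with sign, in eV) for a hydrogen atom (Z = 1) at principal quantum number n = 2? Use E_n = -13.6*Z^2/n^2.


E_n = -13.6 * Z^2 / n^2
= -13.6 * 1^2 / 2^2
= -13.6 * 1 / 4
= -3.4 eV

-3.4


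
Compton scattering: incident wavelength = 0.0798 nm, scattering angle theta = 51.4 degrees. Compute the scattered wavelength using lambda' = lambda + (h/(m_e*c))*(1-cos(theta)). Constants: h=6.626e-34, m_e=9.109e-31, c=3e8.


Compton wavelength: h/(m_e*c) = 2.4247e-12 m
d_lambda = 2.4247e-12 * (1 - cos(51.4 deg))
= 2.4247e-12 * 0.37612
= 9.1198e-13 m = 0.000912 nm
lambda' = 0.0798 + 0.000912
= 0.080712 nm

0.080712


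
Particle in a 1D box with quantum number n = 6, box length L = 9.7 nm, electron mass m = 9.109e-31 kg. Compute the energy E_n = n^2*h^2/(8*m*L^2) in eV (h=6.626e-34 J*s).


E = n^2 * h^2 / (8 * m * L^2)
= 6^2 * (6.626e-34)^2 / (8 * 9.109e-31 * (9.7e-9)^2)
= 36 * 4.3904e-67 / (8 * 9.109e-31 * 9.4090e-17)
= 2.3052e-20 J
= 0.1439 eV

0.1439


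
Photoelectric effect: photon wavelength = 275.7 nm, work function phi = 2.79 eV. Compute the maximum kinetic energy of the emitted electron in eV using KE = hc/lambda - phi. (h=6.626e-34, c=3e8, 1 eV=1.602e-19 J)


E_photon = hc / lambda
= (6.626e-34)(3e8) / (275.7e-9)
= 7.2100e-19 J
= 4.5006 eV
KE = E_photon - phi
= 4.5006 - 2.79
= 1.7106 eV

1.7106


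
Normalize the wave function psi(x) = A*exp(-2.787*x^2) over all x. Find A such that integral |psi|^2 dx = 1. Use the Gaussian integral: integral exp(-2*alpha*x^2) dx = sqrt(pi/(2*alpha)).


integral |psi|^2 dx = A^2 * sqrt(pi/(2*alpha)) = 1
A^2 = sqrt(2*alpha/pi)
= sqrt(2 * 2.787 / pi)
= 1.332013
A = sqrt(1.332013)
= 1.1541

1.1541


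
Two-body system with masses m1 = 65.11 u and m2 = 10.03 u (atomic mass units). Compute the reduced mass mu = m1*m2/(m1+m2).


mu = m1 * m2 / (m1 + m2)
= 65.11 * 10.03 / (65.11 + 10.03)
= 653.0533 / 75.14
= 8.6912 u

8.6912


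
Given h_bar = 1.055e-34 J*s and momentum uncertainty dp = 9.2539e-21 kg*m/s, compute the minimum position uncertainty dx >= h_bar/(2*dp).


dx = h_bar / (2 * dp)
= 1.055e-34 / (2 * 9.2539e-21)
= 1.055e-34 / 1.8508e-20
= 5.7003e-15 m

5.7003e-15


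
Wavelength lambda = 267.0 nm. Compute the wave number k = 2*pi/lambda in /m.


k = 2 * pi / lambda
= 6.2832 / (267.0e-9)
= 6.2832 / 2.6700e-07
= 2.3533e+07 /m

2.3533e+07


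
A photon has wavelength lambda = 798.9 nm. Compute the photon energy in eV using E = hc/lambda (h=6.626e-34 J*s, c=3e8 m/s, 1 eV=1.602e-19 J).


E = hc / lambda
= (6.626e-34)(3e8) / (798.9e-9)
= 1.9878e-25 / 7.9890e-07
= 2.4882e-19 J
Converting to eV: 2.4882e-19 / 1.602e-19
= 1.5532 eV

1.5532


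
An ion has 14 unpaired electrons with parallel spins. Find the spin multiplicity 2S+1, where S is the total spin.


Total spin S = N * (1/2) = 14 * 0.5 = 7.0
Spin multiplicity = 2S + 1
= 2 * 7.0 + 1
= 15

15


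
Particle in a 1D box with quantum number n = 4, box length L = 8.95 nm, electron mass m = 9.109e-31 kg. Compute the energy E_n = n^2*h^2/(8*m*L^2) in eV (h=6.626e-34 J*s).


E = n^2 * h^2 / (8 * m * L^2)
= 4^2 * (6.626e-34)^2 / (8 * 9.109e-31 * (8.95e-9)^2)
= 16 * 4.3904e-67 / (8 * 9.109e-31 * 8.0102e-17)
= 1.2034e-20 J
= 0.0751 eV

0.0751


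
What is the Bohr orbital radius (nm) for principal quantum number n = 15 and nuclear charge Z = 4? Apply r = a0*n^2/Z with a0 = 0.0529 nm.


r = a0 * n^2 / Z
= 0.0529 * 15^2 / 4
= 0.0529 * 225 / 4
= 2.9756 nm

2.9756


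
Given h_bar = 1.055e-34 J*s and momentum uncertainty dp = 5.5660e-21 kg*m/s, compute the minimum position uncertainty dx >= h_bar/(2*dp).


dx = h_bar / (2 * dp)
= 1.055e-34 / (2 * 5.5660e-21)
= 1.055e-34 / 1.1132e-20
= 9.4772e-15 m

9.4772e-15


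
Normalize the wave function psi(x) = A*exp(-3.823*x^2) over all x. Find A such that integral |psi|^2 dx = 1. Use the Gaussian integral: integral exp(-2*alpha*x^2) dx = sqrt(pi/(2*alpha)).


integral |psi|^2 dx = A^2 * sqrt(pi/(2*alpha)) = 1
A^2 = sqrt(2*alpha/pi)
= sqrt(2 * 3.823 / pi)
= 1.560063
A = sqrt(1.560063)
= 1.249

1.249


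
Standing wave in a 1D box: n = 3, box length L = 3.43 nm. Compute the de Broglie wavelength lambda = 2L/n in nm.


lambda = 2L / n
= 2 * 3.43 / 3
= 6.86 / 3
= 2.2867 nm

2.2867


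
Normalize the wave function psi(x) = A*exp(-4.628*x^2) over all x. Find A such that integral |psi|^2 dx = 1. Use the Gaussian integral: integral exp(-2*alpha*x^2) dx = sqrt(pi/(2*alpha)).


integral |psi|^2 dx = A^2 * sqrt(pi/(2*alpha)) = 1
A^2 = sqrt(2*alpha/pi)
= sqrt(2 * 4.628 / pi)
= 1.716472
A = sqrt(1.716472)
= 1.3101

1.3101


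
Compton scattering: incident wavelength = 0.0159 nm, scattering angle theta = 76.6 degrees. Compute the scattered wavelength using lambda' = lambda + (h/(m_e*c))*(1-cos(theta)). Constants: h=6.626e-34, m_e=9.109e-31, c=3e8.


Compton wavelength: h/(m_e*c) = 2.4247e-12 m
d_lambda = 2.4247e-12 * (1 - cos(76.6 deg))
= 2.4247e-12 * 0.768252
= 1.8628e-12 m = 0.001863 nm
lambda' = 0.0159 + 0.001863
= 0.017763 nm

0.017763


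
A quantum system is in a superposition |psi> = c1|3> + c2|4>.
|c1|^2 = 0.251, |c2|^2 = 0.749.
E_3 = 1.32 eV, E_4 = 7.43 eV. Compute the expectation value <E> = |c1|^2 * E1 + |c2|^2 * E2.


<E> = |c1|^2 * E1 + |c2|^2 * E2
= 0.251 * 1.32 + 0.749 * 7.43
= 0.3313 + 5.5651
= 5.8964 eV

5.8964


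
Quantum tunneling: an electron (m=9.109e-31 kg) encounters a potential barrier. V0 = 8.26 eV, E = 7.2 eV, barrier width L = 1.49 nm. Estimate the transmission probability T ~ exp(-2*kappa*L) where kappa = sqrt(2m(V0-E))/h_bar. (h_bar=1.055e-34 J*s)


V0 - E = 1.06 eV = 1.6981e-19 J
kappa = sqrt(2 * m * (V0-E)) / h_bar
= sqrt(2 * 9.109e-31 * 1.6981e-19) / 1.055e-34
= 5.2721e+09 /m
2*kappa*L = 2 * 5.2721e+09 * 1.49e-9
= 15.7108
T = exp(-15.7108) = 1.502746e-07

1.502746e-07


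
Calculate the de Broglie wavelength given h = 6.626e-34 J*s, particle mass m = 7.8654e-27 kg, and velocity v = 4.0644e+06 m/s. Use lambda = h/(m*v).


lambda = h / (m * v)
= 6.626e-34 / (7.8654e-27 * 4.0644e+06)
= 6.626e-34 / 3.1968e-20
= 2.0727e-14 m

2.0727e-14


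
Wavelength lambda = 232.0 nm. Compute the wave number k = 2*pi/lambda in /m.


k = 2 * pi / lambda
= 6.2832 / (232.0e-9)
= 6.2832 / 2.3200e-07
= 2.7083e+07 /m

2.7083e+07


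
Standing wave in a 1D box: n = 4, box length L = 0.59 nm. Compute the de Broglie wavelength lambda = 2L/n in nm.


lambda = 2L / n
= 2 * 0.59 / 4
= 1.18 / 4
= 0.295 nm

0.295


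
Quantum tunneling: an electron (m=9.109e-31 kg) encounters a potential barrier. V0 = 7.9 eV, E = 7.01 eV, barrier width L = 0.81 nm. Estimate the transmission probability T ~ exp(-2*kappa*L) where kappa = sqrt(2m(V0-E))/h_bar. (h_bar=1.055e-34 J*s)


V0 - E = 0.89 eV = 1.4258e-19 J
kappa = sqrt(2 * m * (V0-E)) / h_bar
= sqrt(2 * 9.109e-31 * 1.4258e-19) / 1.055e-34
= 4.8309e+09 /m
2*kappa*L = 2 * 4.8309e+09 * 0.81e-9
= 7.826
T = exp(-7.826) = 3.992241e-04

3.992241e-04


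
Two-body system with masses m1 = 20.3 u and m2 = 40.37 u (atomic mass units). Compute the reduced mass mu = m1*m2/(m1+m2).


mu = m1 * m2 / (m1 + m2)
= 20.3 * 40.37 / (20.3 + 40.37)
= 819.511 / 60.67
= 13.5077 u

13.5077


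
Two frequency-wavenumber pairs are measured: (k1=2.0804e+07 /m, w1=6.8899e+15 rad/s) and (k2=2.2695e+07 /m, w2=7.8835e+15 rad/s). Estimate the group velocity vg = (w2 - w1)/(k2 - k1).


vg = (w2 - w1) / (k2 - k1)
= (7.8835e+15 - 6.8899e+15) / (2.2695e+07 - 2.0804e+07)
= 9.9360e+14 / 1.8910e+06
= 5.2544e+08 m/s

5.2544e+08


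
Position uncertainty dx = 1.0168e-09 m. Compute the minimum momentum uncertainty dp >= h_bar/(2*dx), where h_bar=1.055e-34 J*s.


dp = h_bar / (2 * dx)
= 1.055e-34 / (2 * 1.0168e-09)
= 1.055e-34 / 2.0336e-09
= 5.1878e-26 kg*m/s

5.1878e-26


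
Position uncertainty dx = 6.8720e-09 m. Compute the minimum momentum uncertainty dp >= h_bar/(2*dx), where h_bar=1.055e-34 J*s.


dp = h_bar / (2 * dx)
= 1.055e-34 / (2 * 6.8720e-09)
= 1.055e-34 / 1.3744e-08
= 7.6761e-27 kg*m/s

7.6761e-27


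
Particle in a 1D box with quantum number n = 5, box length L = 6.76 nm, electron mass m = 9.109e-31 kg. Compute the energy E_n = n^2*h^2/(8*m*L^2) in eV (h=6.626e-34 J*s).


E = n^2 * h^2 / (8 * m * L^2)
= 5^2 * (6.626e-34)^2 / (8 * 9.109e-31 * (6.76e-9)^2)
= 25 * 4.3904e-67 / (8 * 9.109e-31 * 4.5698e-17)
= 3.2960e-20 J
= 0.2057 eV

0.2057


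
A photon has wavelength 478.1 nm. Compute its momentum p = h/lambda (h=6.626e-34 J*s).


p = h / lambda
= 6.626e-34 / (478.1e-9)
= 6.626e-34 / 4.7810e-07
= 1.3859e-27 kg*m/s

1.3859e-27


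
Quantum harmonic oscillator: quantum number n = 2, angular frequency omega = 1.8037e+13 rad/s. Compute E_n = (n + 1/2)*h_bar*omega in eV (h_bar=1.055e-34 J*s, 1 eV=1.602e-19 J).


E = (n + 1/2) * h_bar * omega
= (2 + 0.5) * 1.055e-34 * 1.8037e+13
= 2.5 * 1.9029e-21
= 4.7573e-21 J
= 0.0297 eV

0.0297


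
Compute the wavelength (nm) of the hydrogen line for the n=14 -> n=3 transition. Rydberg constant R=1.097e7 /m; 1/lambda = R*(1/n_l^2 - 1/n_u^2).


1/lambda = R * (1/n_l^2 - 1/n_u^2)
= 1.097e7 * (1/3^2 - 1/14^2)
= 1.097e7 * (0.111111 - 0.005102)
= 1.097e7 * 0.106009
= 1.1629e+06 /m
lambda = 1 / 1.1629e+06 = 859.9047 nm

859.9047


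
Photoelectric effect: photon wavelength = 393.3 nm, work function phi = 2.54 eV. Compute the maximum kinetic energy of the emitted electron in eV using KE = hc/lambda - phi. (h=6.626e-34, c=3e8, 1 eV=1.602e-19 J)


E_photon = hc / lambda
= (6.626e-34)(3e8) / (393.3e-9)
= 5.0542e-19 J
= 3.1549 eV
KE = E_photon - phi
= 3.1549 - 2.54
= 0.6149 eV

0.6149


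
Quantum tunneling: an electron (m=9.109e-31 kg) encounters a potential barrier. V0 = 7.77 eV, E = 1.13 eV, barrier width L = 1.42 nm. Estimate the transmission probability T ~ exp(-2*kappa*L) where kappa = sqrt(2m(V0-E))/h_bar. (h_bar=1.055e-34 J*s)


V0 - E = 6.64 eV = 1.0637e-18 J
kappa = sqrt(2 * m * (V0-E)) / h_bar
= sqrt(2 * 9.109e-31 * 1.0637e-18) / 1.055e-34
= 1.3195e+10 /m
2*kappa*L = 2 * 1.3195e+10 * 1.42e-9
= 37.4741
T = exp(-37.4741) = 5.311209e-17

5.311209e-17


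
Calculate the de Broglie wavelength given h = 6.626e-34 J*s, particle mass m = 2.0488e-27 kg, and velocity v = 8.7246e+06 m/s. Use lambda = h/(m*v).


lambda = h / (m * v)
= 6.626e-34 / (2.0488e-27 * 8.7246e+06)
= 6.626e-34 / 1.7875e-20
= 3.7069e-14 m

3.7069e-14


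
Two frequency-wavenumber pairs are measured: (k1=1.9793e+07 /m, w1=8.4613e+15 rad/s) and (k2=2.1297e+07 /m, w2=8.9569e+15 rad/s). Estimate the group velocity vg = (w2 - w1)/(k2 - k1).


vg = (w2 - w1) / (k2 - k1)
= (8.9569e+15 - 8.4613e+15) / (2.1297e+07 - 1.9793e+07)
= 4.9560e+14 / 1.5040e+06
= 3.2952e+08 m/s

3.2952e+08


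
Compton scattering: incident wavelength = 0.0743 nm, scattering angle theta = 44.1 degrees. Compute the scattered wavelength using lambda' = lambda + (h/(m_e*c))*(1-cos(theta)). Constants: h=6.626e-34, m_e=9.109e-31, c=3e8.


Compton wavelength: h/(m_e*c) = 2.4247e-12 m
d_lambda = 2.4247e-12 * (1 - cos(44.1 deg))
= 2.4247e-12 * 0.281874
= 6.8346e-13 m = 0.000683 nm
lambda' = 0.0743 + 0.000683
= 0.074983 nm

0.074983


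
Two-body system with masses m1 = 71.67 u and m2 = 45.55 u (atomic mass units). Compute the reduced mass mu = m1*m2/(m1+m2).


mu = m1 * m2 / (m1 + m2)
= 71.67 * 45.55 / (71.67 + 45.55)
= 3264.5685 / 117.22
= 27.8499 u

27.8499


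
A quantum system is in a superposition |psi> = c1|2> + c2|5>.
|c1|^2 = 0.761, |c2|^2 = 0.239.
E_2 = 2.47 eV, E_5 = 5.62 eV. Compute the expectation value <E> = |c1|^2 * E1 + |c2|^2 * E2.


<E> = |c1|^2 * E1 + |c2|^2 * E2
= 0.761 * 2.47 + 0.239 * 5.62
= 1.8797 + 1.3432
= 3.2229 eV

3.2229


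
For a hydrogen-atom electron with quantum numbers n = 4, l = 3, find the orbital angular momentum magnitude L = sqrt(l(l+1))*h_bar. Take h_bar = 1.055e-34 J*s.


L = sqrt(l*(l+1)) * h_bar
= sqrt(3 * 4) * 1.055e-34
= sqrt(12) * 1.055e-34
= 3.4641 * 1.055e-34
= 3.6546e-34 J*s

3.6546e-34


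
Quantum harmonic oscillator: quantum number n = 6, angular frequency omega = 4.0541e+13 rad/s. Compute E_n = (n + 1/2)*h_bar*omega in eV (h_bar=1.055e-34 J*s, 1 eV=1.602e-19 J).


E = (n + 1/2) * h_bar * omega
= (6 + 0.5) * 1.055e-34 * 4.0541e+13
= 6.5 * 4.2771e-21
= 2.7801e-20 J
= 0.1735 eV

0.1735


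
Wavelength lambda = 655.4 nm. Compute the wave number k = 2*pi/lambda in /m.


k = 2 * pi / lambda
= 6.2832 / (655.4e-9)
= 6.2832 / 6.5540e-07
= 9.5868e+06 /m

9.5868e+06


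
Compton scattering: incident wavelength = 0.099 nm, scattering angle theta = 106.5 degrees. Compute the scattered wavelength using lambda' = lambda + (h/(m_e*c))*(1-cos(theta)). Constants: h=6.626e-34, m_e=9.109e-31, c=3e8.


Compton wavelength: h/(m_e*c) = 2.4247e-12 m
d_lambda = 2.4247e-12 * (1 - cos(106.5 deg))
= 2.4247e-12 * 1.284015
= 3.1134e-12 m = 0.003113 nm
lambda' = 0.099 + 0.003113
= 0.102113 nm

0.102113


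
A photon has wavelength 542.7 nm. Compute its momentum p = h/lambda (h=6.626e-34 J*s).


p = h / lambda
= 6.626e-34 / (542.7e-9)
= 6.626e-34 / 5.4270e-07
= 1.2209e-27 kg*m/s

1.2209e-27


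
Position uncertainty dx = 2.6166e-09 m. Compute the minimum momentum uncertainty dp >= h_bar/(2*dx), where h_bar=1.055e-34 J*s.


dp = h_bar / (2 * dx)
= 1.055e-34 / (2 * 2.6166e-09)
= 1.055e-34 / 5.2332e-09
= 2.0160e-26 kg*m/s

2.0160e-26


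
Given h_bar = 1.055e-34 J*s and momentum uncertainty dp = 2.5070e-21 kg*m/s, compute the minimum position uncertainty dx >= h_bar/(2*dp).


dx = h_bar / (2 * dp)
= 1.055e-34 / (2 * 2.5070e-21)
= 1.055e-34 / 5.0140e-21
= 2.1041e-14 m

2.1041e-14


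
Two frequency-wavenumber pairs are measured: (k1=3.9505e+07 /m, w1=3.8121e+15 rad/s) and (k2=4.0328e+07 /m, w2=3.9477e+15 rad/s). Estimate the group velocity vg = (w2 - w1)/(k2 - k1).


vg = (w2 - w1) / (k2 - k1)
= (3.9477e+15 - 3.8121e+15) / (4.0328e+07 - 3.9505e+07)
= 1.3560e+14 / 8.2300e+05
= 1.6476e+08 m/s

1.6476e+08


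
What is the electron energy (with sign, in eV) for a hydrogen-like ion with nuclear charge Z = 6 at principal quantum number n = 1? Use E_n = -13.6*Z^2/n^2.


E_n = -13.6 * Z^2 / n^2
= -13.6 * 6^2 / 1^2
= -13.6 * 36 / 1
= -489.6 eV

-489.6


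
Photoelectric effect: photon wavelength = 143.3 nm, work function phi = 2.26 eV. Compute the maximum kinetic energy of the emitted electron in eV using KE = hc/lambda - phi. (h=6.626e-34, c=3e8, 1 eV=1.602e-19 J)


E_photon = hc / lambda
= (6.626e-34)(3e8) / (143.3e-9)
= 1.3872e-18 J
= 8.6589 eV
KE = E_photon - phi
= 8.6589 - 2.26
= 6.3989 eV

6.3989
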